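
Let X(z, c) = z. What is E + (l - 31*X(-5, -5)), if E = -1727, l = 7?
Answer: -1565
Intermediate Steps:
E + (l - 31*X(-5, -5)) = -1727 + (7 - 31*(-5)) = -1727 + (7 + 155) = -1727 + 162 = -1565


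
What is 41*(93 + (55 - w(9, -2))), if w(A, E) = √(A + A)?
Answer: 6068 - 123*√2 ≈ 5894.1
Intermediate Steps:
w(A, E) = √2*√A (w(A, E) = √(2*A) = √2*√A)
41*(93 + (55 - w(9, -2))) = 41*(93 + (55 - √2*√9)) = 41*(93 + (55 - √2*3)) = 41*(93 + (55 - 3*√2)) = 41*(148 - 3*√2) = 6068 - 123*√2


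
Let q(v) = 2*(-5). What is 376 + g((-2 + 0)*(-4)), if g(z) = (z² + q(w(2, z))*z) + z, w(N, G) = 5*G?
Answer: 368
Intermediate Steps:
q(v) = -10
g(z) = z² - 9*z (g(z) = (z² - 10*z) + z = z² - 9*z)
376 + g((-2 + 0)*(-4)) = 376 + ((-2 + 0)*(-4))*(-9 + (-2 + 0)*(-4)) = 376 + (-2*(-4))*(-9 - 2*(-4)) = 376 + 8*(-9 + 8) = 376 + 8*(-1) = 376 - 8 = 368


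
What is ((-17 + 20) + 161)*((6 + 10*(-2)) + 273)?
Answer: 42476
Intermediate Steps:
((-17 + 20) + 161)*((6 + 10*(-2)) + 273) = (3 + 161)*((6 - 20) + 273) = 164*(-14 + 273) = 164*259 = 42476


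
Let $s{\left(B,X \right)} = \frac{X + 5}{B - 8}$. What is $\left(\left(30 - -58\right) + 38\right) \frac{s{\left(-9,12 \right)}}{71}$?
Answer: $- \frac{126}{71} \approx -1.7746$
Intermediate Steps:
$s{\left(B,X \right)} = \frac{5 + X}{-8 + B}$
$\left(\left(30 - -58\right) + 38\right) \frac{s{\left(-9,12 \right)}}{71} = \left(\left(30 - -58\right) + 38\right) \frac{\frac{1}{-8 - 9} \left(5 + 12\right)}{71} = \left(\left(30 + 58\right) + 38\right) \frac{1}{-17} \cdot 17 \cdot \frac{1}{71} = \left(88 + 38\right) \left(- \frac{1}{17}\right) 17 \cdot \frac{1}{71} = 126 \left(\left(-1\right) \frac{1}{71}\right) = 126 \left(- \frac{1}{71}\right) = - \frac{126}{71}$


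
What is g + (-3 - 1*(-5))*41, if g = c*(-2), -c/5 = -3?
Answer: 52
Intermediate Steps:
c = 15 (c = -5*(-3) = 15)
g = -30 (g = 15*(-2) = -30)
g + (-3 - 1*(-5))*41 = -30 + (-3 - 1*(-5))*41 = -30 + (-3 + 5)*41 = -30 + 2*41 = -30 + 82 = 52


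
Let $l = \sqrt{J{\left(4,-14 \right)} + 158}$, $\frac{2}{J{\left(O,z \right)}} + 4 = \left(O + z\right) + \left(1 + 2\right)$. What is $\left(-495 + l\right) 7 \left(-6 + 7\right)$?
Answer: $-3465 + \frac{14 \sqrt{4774}}{11} \approx -3377.1$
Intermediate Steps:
$J{\left(O,z \right)} = \frac{2}{-1 + O + z}$ ($J{\left(O,z \right)} = \frac{2}{-4 + \left(\left(O + z\right) + \left(1 + 2\right)\right)} = \frac{2}{-4 + \left(\left(O + z\right) + 3\right)} = \frac{2}{-4 + \left(3 + O + z\right)} = \frac{2}{-1 + O + z}$)
$l = \frac{2 \sqrt{4774}}{11}$ ($l = \sqrt{\frac{2}{-1 + 4 - 14} + 158} = \sqrt{\frac{2}{-11} + 158} = \sqrt{2 \left(- \frac{1}{11}\right) + 158} = \sqrt{- \frac{2}{11} + 158} = \sqrt{\frac{1736}{11}} = \frac{2 \sqrt{4774}}{11} \approx 12.563$)
$\left(-495 + l\right) 7 \left(-6 + 7\right) = \left(-495 + \frac{2 \sqrt{4774}}{11}\right) 7 \left(-6 + 7\right) = \left(-495 + \frac{2 \sqrt{4774}}{11}\right) 7 \cdot 1 = \left(-495 + \frac{2 \sqrt{4774}}{11}\right) 7 = -3465 + \frac{14 \sqrt{4774}}{11}$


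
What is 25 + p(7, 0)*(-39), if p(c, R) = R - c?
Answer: 298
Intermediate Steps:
25 + p(7, 0)*(-39) = 25 + (0 - 1*7)*(-39) = 25 + (0 - 7)*(-39) = 25 - 7*(-39) = 25 + 273 = 298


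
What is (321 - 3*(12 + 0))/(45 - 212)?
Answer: -285/167 ≈ -1.7066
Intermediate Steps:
(321 - 3*(12 + 0))/(45 - 212) = (321 - 3*12)/(-167) = (321 - 36)*(-1/167) = 285*(-1/167) = -285/167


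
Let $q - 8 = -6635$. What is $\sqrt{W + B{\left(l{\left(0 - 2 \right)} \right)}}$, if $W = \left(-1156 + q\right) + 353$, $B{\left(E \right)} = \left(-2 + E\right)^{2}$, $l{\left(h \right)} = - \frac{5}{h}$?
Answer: $\frac{i \sqrt{29719}}{2} \approx 86.196 i$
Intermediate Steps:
$q = -6627$ ($q = 8 - 6635 = -6627$)
$W = -7430$ ($W = \left(-1156 - 6627\right) + 353 = -7783 + 353 = -7430$)
$\sqrt{W + B{\left(l{\left(0 - 2 \right)} \right)}} = \sqrt{-7430 + \left(-2 - \frac{5}{0 - 2}\right)^{2}} = \sqrt{-7430 + \left(-2 - \frac{5}{-2}\right)^{2}} = \sqrt{-7430 + \left(-2 - - \frac{5}{2}\right)^{2}} = \sqrt{-7430 + \left(-2 + \frac{5}{2}\right)^{2}} = \sqrt{-7430 + \left(\frac{1}{2}\right)^{2}} = \sqrt{-7430 + \frac{1}{4}} = \sqrt{- \frac{29719}{4}} = \frac{i \sqrt{29719}}{2}$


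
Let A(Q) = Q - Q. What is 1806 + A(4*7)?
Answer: 1806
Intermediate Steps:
A(Q) = 0
1806 + A(4*7) = 1806 + 0 = 1806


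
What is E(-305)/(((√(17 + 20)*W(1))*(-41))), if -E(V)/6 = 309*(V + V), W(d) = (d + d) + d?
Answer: -376980*√37/1517 ≈ -1511.6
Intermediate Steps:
W(d) = 3*d (W(d) = 2*d + d = 3*d)
E(V) = -3708*V (E(V) = -1854*(V + V) = -1854*2*V = -3708*V)
E(-305)/(((√(17 + 20)*W(1))*(-41))) = (-3708*(-305))/(((√(17 + 20)*(3*1))*(-41))) = 1130940/(((√37*3)*(-41))) = 1130940/(((3*√37)*(-41))) = 1130940/((-123*√37)) = 1130940*(-√37/4551) = -376980*√37/1517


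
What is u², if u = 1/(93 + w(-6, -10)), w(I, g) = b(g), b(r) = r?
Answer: 1/6889 ≈ 0.00014516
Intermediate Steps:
w(I, g) = g
u = 1/83 (u = 1/(93 - 10) = 1/83 ≈ 0.012048)
u² = (1/83)² = 1/6889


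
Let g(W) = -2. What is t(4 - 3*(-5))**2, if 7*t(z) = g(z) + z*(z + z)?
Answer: 518400/49 ≈ 10580.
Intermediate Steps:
t(z) = -2/7 + 2*z**2/7 (t(z) = (-2 + z*(z + z))/7 = (-2 + z*(2*z))/7 = (-2 + 2*z**2)/7 = -2/7 + 2*z**2/7)
t(4 - 3*(-5))**2 = (-2/7 + 2*(4 - 3*(-5))**2/7)**2 = (-2/7 + 2*(4 + 15)**2/7)**2 = (-2/7 + (2/7)*19**2)**2 = (-2/7 + (2/7)*361)**2 = (-2/7 + 722/7)**2 = (720/7)**2 = 518400/49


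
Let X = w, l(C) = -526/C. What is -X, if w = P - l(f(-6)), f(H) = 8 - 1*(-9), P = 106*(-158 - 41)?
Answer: 358072/17 ≈ 21063.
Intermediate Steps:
P = -21094 (P = 106*(-199) = -21094)
f(H) = 17 (f(H) = 8 + 9 = 17)
w = -358072/17 (w = -21094 - (-526)/17 = -21094 - 1*(-526/17) = -21094 + 526/17 = -358072/17 ≈ -21063.)
X = -358072/17 ≈ -21063.
-X = -1*(-358072/17) = 358072/17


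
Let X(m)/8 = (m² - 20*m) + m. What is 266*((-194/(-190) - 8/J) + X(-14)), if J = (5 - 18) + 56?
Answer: 211421994/215 ≈ 9.8336e+5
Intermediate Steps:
J = 43 (J = -13 + 56 = 43)
X(m) = -152*m + 8*m² (X(m) = 8*((m² - 20*m) + m) = 8*(m² - 19*m) = -152*m + 8*m²)
266*((-194/(-190) - 8/J) + X(-14)) = 266*((-194/(-190) - 8/43) + 8*(-14)*(-19 - 14)) = 266*((-194*(-1/190) - 8*1/43) + 8*(-14)*(-33)) = 266*((97/95 - 8/43) + 3696) = 266*(3411/4085 + 3696) = 266*(15101571/4085) = 211421994/215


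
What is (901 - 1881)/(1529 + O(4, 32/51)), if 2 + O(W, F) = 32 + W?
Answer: -980/1563 ≈ -0.62700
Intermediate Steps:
O(W, F) = 30 + W (O(W, F) = -2 + (32 + W) = 30 + W)
(901 - 1881)/(1529 + O(4, 32/51)) = (901 - 1881)/(1529 + (30 + 4)) = -980/(1529 + 34) = -980/1563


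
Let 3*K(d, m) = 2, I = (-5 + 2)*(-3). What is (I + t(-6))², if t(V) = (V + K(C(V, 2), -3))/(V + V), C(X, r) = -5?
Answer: 7225/81 ≈ 89.198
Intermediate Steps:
I = 9 (I = -3*(-3) = 9)
K(d, m) = ⅔ (K(d, m) = (⅓)*2 = ⅔)
t(V) = (⅔ + V)/(2*V) (t(V) = (V + ⅔)/(V + V) = (⅔ + V)/((2*V)) = (⅔ + V)*(1/(2*V)) = (⅔ + V)/(2*V))
(I + t(-6))² = (9 + (⅙)*(2 + 3*(-6))/(-6))² = (9 + (⅙)*(-⅙)*(2 - 18))² = (9 + (⅙)*(-⅙)*(-16))² = (9 + 4/9)² = (85/9)² = 7225/81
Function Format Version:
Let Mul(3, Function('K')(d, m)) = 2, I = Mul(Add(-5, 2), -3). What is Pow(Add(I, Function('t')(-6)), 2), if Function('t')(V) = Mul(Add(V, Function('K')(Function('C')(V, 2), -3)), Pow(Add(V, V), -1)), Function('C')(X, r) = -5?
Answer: Rational(7225, 81) ≈ 89.198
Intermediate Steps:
I = 9 (I = Mul(-3, -3) = 9)
Function('K')(d, m) = Rational(2, 3) (Function('K')(d, m) = Mul(Rational(1, 3), 2) = Rational(2, 3))
Function('t')(V) = Mul(Rational(1, 2), Pow(V, -1), Add(Rational(2, 3), V)) (Function('t')(V) = Mul(Add(V, Rational(2, 3)), Pow(Add(V, V), -1)) = Mul(Add(Rational(2, 3), V), Pow(Mul(2, V), -1)) = Mul(Add(Rational(2, 3), V), Mul(Rational(1, 2), Pow(V, -1))) = Mul(Rational(1, 2), Pow(V, -1), Add(Rational(2, 3), V)))
Pow(Add(I, Function('t')(-6)), 2) = Pow(Add(9, Mul(Rational(1, 6), Pow(-6, -1), Add(2, Mul(3, -6)))), 2) = Pow(Add(9, Mul(Rational(1, 6), Rational(-1, 6), Add(2, -18))), 2) = Pow(Add(9, Mul(Rational(1, 6), Rational(-1, 6), -16)), 2) = Pow(Add(9, Rational(4, 9)), 2) = Pow(Rational(85, 9), 2) = Rational(7225, 81)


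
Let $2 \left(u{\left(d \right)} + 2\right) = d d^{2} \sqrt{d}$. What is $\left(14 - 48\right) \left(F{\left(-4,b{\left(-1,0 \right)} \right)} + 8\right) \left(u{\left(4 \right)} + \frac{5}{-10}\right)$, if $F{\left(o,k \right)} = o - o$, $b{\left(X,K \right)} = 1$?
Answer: $-16728$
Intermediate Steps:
$u{\left(d \right)} = -2 + \frac{d^{\frac{7}{2}}}{2}$ ($u{\left(d \right)} = -2 + \frac{d d^{2} \sqrt{d}}{2} = -2 + \frac{d^{3} \sqrt{d}}{2} = -2 + \frac{d^{\frac{7}{2}}}{2}$)
$F{\left(o,k \right)} = 0$
$\left(14 - 48\right) \left(F{\left(-4,b{\left(-1,0 \right)} \right)} + 8\right) \left(u{\left(4 \right)} + \frac{5}{-10}\right) = \left(14 - 48\right) \left(0 + 8\right) \left(\left(-2 + \frac{4^{\frac{7}{2}}}{2}\right) + \frac{5}{-10}\right) = - 34 \cdot 8 \left(\left(-2 + \frac{1}{2} \cdot 128\right) + 5 \left(- \frac{1}{10}\right)\right) = - 34 \cdot 8 \left(\left(-2 + 64\right) - \frac{1}{2}\right) = - 34 \cdot 8 \left(62 - \frac{1}{2}\right) = - 34 \cdot 8 \cdot \frac{123}{2} = \left(-34\right) 492 = -16728$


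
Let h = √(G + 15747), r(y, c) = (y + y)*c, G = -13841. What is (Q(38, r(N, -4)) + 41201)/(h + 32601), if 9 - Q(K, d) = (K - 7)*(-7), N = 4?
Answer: 1350561627/1062823295 - 41427*√1906/1062823295 ≈ 1.2690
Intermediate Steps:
r(y, c) = 2*c*y (r(y, c) = (2*y)*c = 2*c*y)
h = √1906 (h = √(-13841 + 15747) = √1906 ≈ 43.658)
Q(K, d) = -40 + 7*K (Q(K, d) = 9 - (K - 7)*(-7) = 9 - (-7 + K)*(-7) = 9 - (49 - 7*K) = 9 + (-49 + 7*K) = -40 + 7*K)
(Q(38, r(N, -4)) + 41201)/(h + 32601) = ((-40 + 7*38) + 41201)/(√1906 + 32601) = ((-40 + 266) + 41201)/(32601 + √1906) = (226 + 41201)/(32601 + √1906) = 41427/(32601 + √1906)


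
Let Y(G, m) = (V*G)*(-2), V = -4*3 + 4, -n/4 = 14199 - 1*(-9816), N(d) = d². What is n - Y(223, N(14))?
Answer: -99628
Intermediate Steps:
n = -96060 (n = -4*(14199 - 1*(-9816)) = -4*(14199 + 9816) = -4*24015 = -96060)
V = -8 (V = -12 + 4 = -8)
Y(G, m) = 16*G (Y(G, m) = -8*G*(-2) = 16*G)
n - Y(223, N(14)) = -96060 - 16*223 = -96060 - 1*3568 = -96060 - 3568 = -99628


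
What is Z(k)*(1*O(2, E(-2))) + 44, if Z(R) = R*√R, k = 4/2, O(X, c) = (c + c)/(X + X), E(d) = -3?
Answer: 44 - 3*√2 ≈ 39.757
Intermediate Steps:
O(X, c) = c/X (O(X, c) = (2*c)/((2*X)) = (2*c)*(1/(2*X)) = c/X)
k = 2 (k = 4*(½) = 2)
Z(R) = R^(3/2)
Z(k)*(1*O(2, E(-2))) + 44 = 2^(3/2)*(1*(-3/2)) + 44 = (2*√2)*(1*(-3*½)) + 44 = (2*√2)*(1*(-3/2)) + 44 = (2*√2)*(-3/2) + 44 = -3*√2 + 44 = 44 - 3*√2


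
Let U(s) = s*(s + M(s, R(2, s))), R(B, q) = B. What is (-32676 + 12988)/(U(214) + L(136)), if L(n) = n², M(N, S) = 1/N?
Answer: -19688/64293 ≈ -0.30622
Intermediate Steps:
U(s) = s*(s + 1/s)
(-32676 + 12988)/(U(214) + L(136)) = (-32676 + 12988)/((1 + 214²) + 136²) = -19688/((1 + 45796) + 18496) = -19688/(45797 + 18496) = -19688/64293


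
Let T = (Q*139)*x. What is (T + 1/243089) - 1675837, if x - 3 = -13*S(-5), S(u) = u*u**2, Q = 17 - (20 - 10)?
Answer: -22313868576/243089 ≈ -91793.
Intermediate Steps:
Q = 7 (Q = 17 - 1*10 = 17 - 10 = 7)
S(u) = u**3
x = 1628 (x = 3 - 13*(-5)**3 = 3 - 13*(-125) = 3 + 1625 = 1628)
T = 1584044 (T = (7*139)*1628 = 973*1628 = 1584044)
(T + 1/243089) - 1675837 = (1584044 + 1/243089) - 1675837 = 385063671917/243089 - 1675837 = -22313868576/243089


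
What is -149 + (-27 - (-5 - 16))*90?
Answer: -689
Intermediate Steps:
-149 + (-27 - (-5 - 16))*90 = -149 + (-27 - 1*(-21))*90 = -149 + (-27 + 21)*90 = -149 - 6*90 = -149 - 540 = -689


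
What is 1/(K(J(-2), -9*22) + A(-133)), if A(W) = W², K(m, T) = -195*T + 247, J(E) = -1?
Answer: 1/56546 ≈ 1.7685e-5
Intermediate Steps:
K(m, T) = 247 - 195*T
1/(K(J(-2), -9*22) + A(-133)) = 1/((247 - (-1755)*22) + (-133)²) = 1/((247 - 195*(-198)) + 17689) = 1/((247 + 38610) + 17689) = 1/(38857 + 17689) = 1/56546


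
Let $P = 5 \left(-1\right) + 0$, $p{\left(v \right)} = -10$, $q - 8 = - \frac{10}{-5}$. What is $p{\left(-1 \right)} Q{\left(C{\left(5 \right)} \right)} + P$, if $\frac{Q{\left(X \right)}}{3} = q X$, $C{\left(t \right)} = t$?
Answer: $-1505$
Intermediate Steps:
$q = 10$ ($q = 8 - \frac{10}{-5} = 8 - -2 = 8 + 2 = 10$)
$Q{\left(X \right)} = 30 X$ ($Q{\left(X \right)} = 3 \cdot 10 X = 30 X$)
$P = -5$ ($P = -5 + 0 = -5$)
$p{\left(-1 \right)} Q{\left(C{\left(5 \right)} \right)} + P = - 10 \cdot 30 \cdot 5 - 5 = \left(-10\right) 150 - 5 = -1500 - 5 = -1505$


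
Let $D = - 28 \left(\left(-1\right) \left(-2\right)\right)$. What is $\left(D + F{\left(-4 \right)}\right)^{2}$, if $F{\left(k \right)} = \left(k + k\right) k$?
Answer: $576$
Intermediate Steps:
$D = -56$ ($D = \left(-28\right) 2 = -56$)
$F{\left(k \right)} = 2 k^{2}$ ($F{\left(k \right)} = 2 k k = 2 k^{2}$)
$\left(D + F{\left(-4 \right)}\right)^{2} = \left(-56 + 2 \left(-4\right)^{2}\right)^{2} = \left(-56 + 2 \cdot 16\right)^{2} = \left(-56 + 32\right)^{2} = \left(-24\right)^{2} = 576$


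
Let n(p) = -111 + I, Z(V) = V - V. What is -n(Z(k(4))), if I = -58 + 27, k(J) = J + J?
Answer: 142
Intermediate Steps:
k(J) = 2*J
I = -31
Z(V) = 0
n(p) = -142 (n(p) = -111 - 31 = -142)
-n(Z(k(4))) = -1*(-142) = 142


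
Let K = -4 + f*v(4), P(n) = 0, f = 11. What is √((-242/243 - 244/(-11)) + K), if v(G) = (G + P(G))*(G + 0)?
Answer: √17040738/297 ≈ 13.899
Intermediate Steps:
v(G) = G² (v(G) = (G + 0)*(G + 0) = G*G = G²)
K = 172 (K = -4 + 11*4² = -4 + 11*16 = -4 + 176 = 172)
√((-242/243 - 244/(-11)) + K) = √((-242/243 - 244/(-11)) + 172) = √((-242*1/243 - 244*(-1/11)) + 172) = √((-242/243 + 244/11) + 172) = √(56630/2673 + 172) = √(516386/2673) = √17040738/297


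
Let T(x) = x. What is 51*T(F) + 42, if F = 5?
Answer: 297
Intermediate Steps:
51*T(F) + 42 = 51*5 + 42 = 255 + 42 = 297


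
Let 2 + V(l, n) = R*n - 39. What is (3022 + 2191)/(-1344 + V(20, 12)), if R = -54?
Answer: -5213/2033 ≈ -2.5642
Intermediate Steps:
V(l, n) = -41 - 54*n (V(l, n) = -2 + (-54*n - 39) = -2 + (-39 - 54*n) = -41 - 54*n)
(3022 + 2191)/(-1344 + V(20, 12)) = (3022 + 2191)/(-1344 + (-41 - 54*12)) = 5213/(-1344 + (-41 - 648)) = 5213/(-1344 - 689) = 5213/(-2033) = 5213*(-1/2033) = -5213/2033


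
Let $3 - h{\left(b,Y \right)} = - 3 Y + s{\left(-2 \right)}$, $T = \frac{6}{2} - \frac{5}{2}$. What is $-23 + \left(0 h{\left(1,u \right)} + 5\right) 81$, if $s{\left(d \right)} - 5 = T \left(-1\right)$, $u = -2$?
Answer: $382$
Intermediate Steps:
$T = \frac{1}{2}$ ($T = 6 \cdot \frac{1}{2} - \frac{5}{2} = 3 - \frac{5}{2} = \frac{1}{2} \approx 0.5$)
$s{\left(d \right)} = \frac{9}{2}$ ($s{\left(d \right)} = 5 + \frac{1}{2} \left(-1\right) = 5 - \frac{1}{2} = \frac{9}{2}$)
$h{\left(b,Y \right)} = - \frac{3}{2} + 3 Y$ ($h{\left(b,Y \right)} = 3 - \left(- 3 Y + \frac{9}{2}\right) = 3 - \left(\frac{9}{2} - 3 Y\right) = 3 + \left(- \frac{9}{2} + 3 Y\right) = - \frac{3}{2} + 3 Y$)
$-23 + \left(0 h{\left(1,u \right)} + 5\right) 81 = -23 + \left(0 \left(- \frac{3}{2} + 3 \left(-2\right)\right) + 5\right) 81 = -23 + \left(0 \left(- \frac{3}{2} - 6\right) + 5\right) 81 = -23 + \left(0 \left(- \frac{15}{2}\right) + 5\right) 81 = -23 + \left(0 + 5\right) 81 = -23 + 5 \cdot 81 = -23 + 405 = 382$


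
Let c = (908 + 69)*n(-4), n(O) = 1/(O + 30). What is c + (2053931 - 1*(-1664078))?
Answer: 96669211/26 ≈ 3.7180e+6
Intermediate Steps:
n(O) = 1/(30 + O)
c = 977/26 (c = (908 + 69)/(30 - 4) = 977/26 ≈ 37.577)
c + (2053931 - 1*(-1664078)) = 977/26 + (2053931 - 1*(-1664078)) = 977/26 + (2053931 + 1664078) = 977/26 + 3718009 = 96669211/26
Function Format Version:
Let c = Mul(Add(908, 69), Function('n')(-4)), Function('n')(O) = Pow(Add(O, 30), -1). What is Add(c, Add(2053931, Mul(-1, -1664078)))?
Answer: Rational(96669211, 26) ≈ 3.7180e+6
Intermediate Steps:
Function('n')(O) = Pow(Add(30, O), -1)
c = Rational(977, 26) (c = Mul(Add(908, 69), Pow(Add(30, -4), -1)) = Mul(977, Pow(26, -1)) = Mul(977, Rational(1, 26)) = Rational(977, 26) ≈ 37.577)
Add(c, Add(2053931, Mul(-1, -1664078))) = Add(Rational(977, 26), Add(2053931, Mul(-1, -1664078))) = Add(Rational(977, 26), Add(2053931, 1664078)) = Add(Rational(977, 26), 3718009) = Rational(96669211, 26)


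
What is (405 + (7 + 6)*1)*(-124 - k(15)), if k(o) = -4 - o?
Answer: -43890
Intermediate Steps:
(405 + (7 + 6)*1)*(-124 - k(15)) = (405 + (7 + 6)*1)*(-124 - (-4 - 1*15)) = (405 + 13*1)*(-124 - (-4 - 15)) = (405 + 13)*(-124 - 1*(-19)) = 418*(-124 + 19) = 418*(-105) = -43890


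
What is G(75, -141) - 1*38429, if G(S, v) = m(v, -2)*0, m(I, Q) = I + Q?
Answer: -38429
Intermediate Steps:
G(S, v) = 0 (G(S, v) = (v - 2)*0 = (-2 + v)*0 = 0)
G(75, -141) - 1*38429 = 0 - 1*38429 = 0 - 38429 = -38429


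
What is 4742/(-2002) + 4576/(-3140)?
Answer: -3006379/785785 ≈ -3.8260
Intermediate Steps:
4742/(-2002) + 4576/(-3140) = 4742*(-1/2002) + 4576*(-1/3140) = -2371/1001 - 1144/785 = -3006379/785785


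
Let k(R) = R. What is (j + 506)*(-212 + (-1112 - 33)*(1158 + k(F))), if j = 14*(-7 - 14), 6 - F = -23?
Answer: -288177324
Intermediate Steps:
F = 29 (F = 6 - 1*(-23) = 6 + 23 = 29)
j = -294 (j = 14*(-21) = -294)
(j + 506)*(-212 + (-1112 - 33)*(1158 + k(F))) = (-294 + 506)*(-212 + (-1112 - 33)*(1158 + 29)) = 212*(-212 - 1145*1187) = 212*(-212 - 1359115) = 212*(-1359327) = -288177324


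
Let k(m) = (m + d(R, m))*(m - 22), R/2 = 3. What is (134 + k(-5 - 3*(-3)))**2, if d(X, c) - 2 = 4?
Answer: 2116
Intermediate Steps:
R = 6 (R = 2*3 = 6)
d(X, c) = 6 (d(X, c) = 2 + 4 = 6)
k(m) = (-22 + m)*(6 + m) (k(m) = (m + 6)*(m - 22) = (6 + m)*(-22 + m) = (-22 + m)*(6 + m))
(134 + k(-5 - 3*(-3)))**2 = (134 + (-132 + (-5 - 3*(-3))**2 - 16*(-5 - 3*(-3))))**2 = (134 + (-132 + (-5 + 9)**2 - 16*(-5 + 9)))**2 = (134 + (-132 + 4**2 - 16*4))**2 = (134 + (-132 + 16 - 64))**2 = (134 - 180)**2 = (-46)**2 = 2116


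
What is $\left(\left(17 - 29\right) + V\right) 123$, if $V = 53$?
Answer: $5043$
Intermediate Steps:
$\left(\left(17 - 29\right) + V\right) 123 = \left(\left(17 - 29\right) + 53\right) 123 = \left(-12 + 53\right) 123 = 41 \cdot 123 = 5043$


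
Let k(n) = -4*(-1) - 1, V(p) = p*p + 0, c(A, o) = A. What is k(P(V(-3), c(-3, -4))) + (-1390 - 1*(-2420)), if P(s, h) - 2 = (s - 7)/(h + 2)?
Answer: 1033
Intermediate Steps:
V(p) = p² (V(p) = p² + 0 = p²)
P(s, h) = 2 + (-7 + s)/(2 + h) (P(s, h) = 2 + (s - 7)/(h + 2) = 2 + (-7 + s)/(2 + h))
k(n) = 3 (k(n) = 4 - 1 = 3)
k(P(V(-3), c(-3, -4))) + (-1390 - 1*(-2420)) = 3 + (-1390 - 1*(-2420)) = 3 + (-1390 + 2420) = 3 + 1030 = 1033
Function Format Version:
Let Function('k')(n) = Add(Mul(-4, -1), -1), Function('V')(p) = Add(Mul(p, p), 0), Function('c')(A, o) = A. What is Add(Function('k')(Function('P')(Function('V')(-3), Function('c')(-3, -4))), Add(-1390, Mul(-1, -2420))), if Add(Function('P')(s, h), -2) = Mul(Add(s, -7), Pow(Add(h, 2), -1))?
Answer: 1033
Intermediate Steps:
Function('V')(p) = Pow(p, 2) (Function('V')(p) = Add(Pow(p, 2), 0) = Pow(p, 2))
Function('P')(s, h) = Add(2, Mul(Pow(Add(2, h), -1), Add(-7, s))) (Function('P')(s, h) = Add(2, Mul(Add(s, -7), Pow(Add(h, 2), -1))) = Add(2, Mul(Add(-7, s), Pow(Add(2, h), -1))) = Add(2, Mul(Pow(Add(2, h), -1), Add(-7, s))))
Function('k')(n) = 3 (Function('k')(n) = Add(4, -1) = 3)
Add(Function('k')(Function('P')(Function('V')(-3), Function('c')(-3, -4))), Add(-1390, Mul(-1, -2420))) = Add(3, Add(-1390, Mul(-1, -2420))) = Add(3, Add(-1390, 2420)) = Add(3, 1030) = 1033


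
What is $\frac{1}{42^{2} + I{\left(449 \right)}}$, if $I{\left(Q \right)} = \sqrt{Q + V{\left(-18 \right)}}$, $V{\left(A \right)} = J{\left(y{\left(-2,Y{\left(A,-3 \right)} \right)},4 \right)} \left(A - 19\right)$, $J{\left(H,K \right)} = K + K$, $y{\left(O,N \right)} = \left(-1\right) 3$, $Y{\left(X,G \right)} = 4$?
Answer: $\frac{196}{345727} - \frac{\sqrt{17}}{1037181} \approx 0.00056295$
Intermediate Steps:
$y{\left(O,N \right)} = -3$
$J{\left(H,K \right)} = 2 K$
$V{\left(A \right)} = -152 + 8 A$ ($V{\left(A \right)} = 2 \cdot 4 \left(A - 19\right) = 8 \left(-19 + A\right) = -152 + 8 A$)
$I{\left(Q \right)} = \sqrt{-296 + Q}$ ($I{\left(Q \right)} = \sqrt{Q + \left(-152 + 8 \left(-18\right)\right)} = \sqrt{Q - 296} = \sqrt{-296 + Q}$)
$\frac{1}{42^{2} + I{\left(449 \right)}} = \frac{1}{42^{2} + \sqrt{-296 + 449}} = \frac{1}{1764 + \sqrt{153}} = \frac{1}{1764 + 3 \sqrt{17}}$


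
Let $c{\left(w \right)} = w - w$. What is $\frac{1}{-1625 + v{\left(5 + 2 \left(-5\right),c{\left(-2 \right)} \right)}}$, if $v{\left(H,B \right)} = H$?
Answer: $- \frac{1}{1630} \approx -0.0006135$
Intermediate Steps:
$c{\left(w \right)} = 0$
$\frac{1}{-1625 + v{\left(5 + 2 \left(-5\right),c{\left(-2 \right)} \right)}} = \frac{1}{-1625 + \left(5 + 2 \left(-5\right)\right)} = \frac{1}{-1625 + \left(5 - 10\right)} = \frac{1}{-1625 - 5} = \frac{1}{-1630} = - \frac{1}{1630}$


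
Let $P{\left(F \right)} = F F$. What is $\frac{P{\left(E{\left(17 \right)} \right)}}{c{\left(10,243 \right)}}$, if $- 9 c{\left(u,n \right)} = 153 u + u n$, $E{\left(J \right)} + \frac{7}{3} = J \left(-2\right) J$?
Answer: $- \frac{3031081}{3960} \approx -765.42$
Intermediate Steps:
$E{\left(J \right)} = - \frac{7}{3} - 2 J^{2}$ ($E{\left(J \right)} = - \frac{7}{3} + J \left(-2\right) J = - \frac{7}{3} + - 2 J J = - \frac{7}{3} - 2 J^{2}$)
$c{\left(u,n \right)} = - 17 u - \frac{n u}{9}$ ($c{\left(u,n \right)} = - \frac{153 u + u n}{9} = - \frac{153 u + n u}{9} = - 17 u - \frac{n u}{9}$)
$P{\left(F \right)} = F^{2}$
$\frac{P{\left(E{\left(17 \right)} \right)}}{c{\left(10,243 \right)}} = \frac{\left(- \frac{7}{3} - 2 \cdot 17^{2}\right)^{2}}{\left(- \frac{1}{9}\right) 10 \left(153 + 243\right)} = \frac{\left(- \frac{7}{3} - 578\right)^{2}}{\left(- \frac{1}{9}\right) 10 \cdot 396} = \frac{\left(- \frac{7}{3} - 578\right)^{2}}{-440} = \left(- \frac{1741}{3}\right)^{2} \left(- \frac{1}{440}\right) = \frac{3031081}{9} \left(- \frac{1}{440}\right) = - \frac{3031081}{3960}$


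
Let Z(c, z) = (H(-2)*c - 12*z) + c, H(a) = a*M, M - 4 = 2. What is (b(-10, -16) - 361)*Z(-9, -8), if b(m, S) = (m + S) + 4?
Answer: -74685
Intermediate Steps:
M = 6 (M = 4 + 2 = 6)
H(a) = 6*a (H(a) = a*6 = 6*a)
b(m, S) = 4 + S + m (b(m, S) = (S + m) + 4 = 4 + S + m)
Z(c, z) = -12*z - 11*c (Z(c, z) = ((6*(-2))*c - 12*z) + c = (-12*c - 12*z) + c = -12*z - 11*c)
(b(-10, -16) - 361)*Z(-9, -8) = ((4 - 16 - 10) - 361)*(-12*(-8) - 11*(-9)) = (-22 - 361)*(96 + 99) = -383*195 = -74685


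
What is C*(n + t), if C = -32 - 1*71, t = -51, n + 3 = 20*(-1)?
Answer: 7622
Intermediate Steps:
n = -23 (n = -3 + 20*(-1) = -3 - 20 = -23)
C = -103 (C = -32 - 71 = -103)
C*(n + t) = -103*(-23 - 51) = -103*(-74) = 7622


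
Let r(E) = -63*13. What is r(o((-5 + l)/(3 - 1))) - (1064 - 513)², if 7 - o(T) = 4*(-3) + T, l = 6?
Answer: -304420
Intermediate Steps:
o(T) = 19 - T (o(T) = 7 - (4*(-3) + T) = 7 - (-12 + T) = 7 + (12 - T) = 19 - T)
r(E) = -819
r(o((-5 + l)/(3 - 1))) - (1064 - 513)² = -819 - (1064 - 513)² = -819 - 1*551² = -819 - 1*303601 = -819 - 303601 = -304420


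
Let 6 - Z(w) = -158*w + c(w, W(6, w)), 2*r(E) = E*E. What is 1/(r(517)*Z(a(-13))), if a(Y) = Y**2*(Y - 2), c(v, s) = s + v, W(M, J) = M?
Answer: -2/106379685555 ≈ -1.8801e-11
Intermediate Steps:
r(E) = E**2/2 (r(E) = (E*E)/2 = E**2/2)
a(Y) = Y**2*(-2 + Y)
Z(w) = 157*w (Z(w) = 6 - (-158*w + (6 + w)) = 6 - (6 - 157*w) = 6 + (-6 + 157*w) = 157*w)
1/(r(517)*Z(a(-13))) = 1/((((1/2)*517**2))*((157*((-13)**2*(-2 - 13))))) = 1/((((1/2)*267289))*((157*(169*(-15))))) = 1/((267289/2)*((157*(-2535)))) = (2/267289)/(-397995) = (2/267289)*(-1/397995) = -2/106379685555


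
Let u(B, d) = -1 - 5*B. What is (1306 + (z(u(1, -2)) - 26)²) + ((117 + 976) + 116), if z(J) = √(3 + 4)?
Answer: 3198 - 52*√7 ≈ 3060.4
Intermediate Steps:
z(J) = √7
(1306 + (z(u(1, -2)) - 26)²) + ((117 + 976) + 116) = (1306 + (√7 - 26)²) + ((117 + 976) + 116) = (1306 + (-26 + √7)²) + (1093 + 116) = (1306 + (-26 + √7)²) + 1209 = 2515 + (-26 + √7)²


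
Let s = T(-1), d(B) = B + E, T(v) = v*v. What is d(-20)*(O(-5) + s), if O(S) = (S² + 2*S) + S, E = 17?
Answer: -33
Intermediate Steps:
T(v) = v²
O(S) = S² + 3*S
d(B) = 17 + B (d(B) = B + 17 = 17 + B)
s = 1 (s = (-1)² = 1)
d(-20)*(O(-5) + s) = (17 - 20)*(-5*(3 - 5) + 1) = -3*(-5*(-2) + 1) = -3*(10 + 1) = -3*11 = -33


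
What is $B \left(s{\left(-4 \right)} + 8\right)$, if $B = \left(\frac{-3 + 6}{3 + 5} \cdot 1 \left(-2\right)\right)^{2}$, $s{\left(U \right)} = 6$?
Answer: $\frac{63}{8} \approx 7.875$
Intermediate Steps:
$B = \frac{9}{16}$ ($B = \left(\frac{3}{8} \cdot 1 \left(-2\right)\right)^{2} = \left(\frac{3}{8} \left(-2\right)\right)^{2} = \left(- \frac{3}{4}\right)^{2} = \frac{9}{16} \approx 0.5625$)
$B \left(s{\left(-4 \right)} + 8\right) = \frac{9 \left(6 + 8\right)}{16} = \frac{9}{16} \cdot 14 = \frac{63}{8}$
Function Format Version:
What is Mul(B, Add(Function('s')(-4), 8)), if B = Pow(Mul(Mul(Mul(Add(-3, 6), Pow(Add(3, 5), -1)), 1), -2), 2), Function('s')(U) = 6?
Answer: Rational(63, 8) ≈ 7.8750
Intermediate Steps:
B = Rational(9, 16) (B = Pow(Mul(Mul(Mul(3, Pow(8, -1)), 1), -2), 2) = Pow(Mul(Mul(Mul(3, Rational(1, 8)), 1), -2), 2) = Pow(Mul(Mul(Rational(3, 8), 1), -2), 2) = Pow(Mul(Rational(3, 8), -2), 2) = Pow(Rational(-3, 4), 2) = Rational(9, 16) ≈ 0.56250)
Mul(B, Add(Function('s')(-4), 8)) = Mul(Rational(9, 16), Add(6, 8)) = Mul(Rational(9, 16), 14) = Rational(63, 8)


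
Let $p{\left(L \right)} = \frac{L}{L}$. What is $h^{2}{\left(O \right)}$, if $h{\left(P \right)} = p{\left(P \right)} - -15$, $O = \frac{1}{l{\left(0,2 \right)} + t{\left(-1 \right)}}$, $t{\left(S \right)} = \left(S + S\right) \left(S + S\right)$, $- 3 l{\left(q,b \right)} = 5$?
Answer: $256$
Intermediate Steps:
$l{\left(q,b \right)} = - \frac{5}{3}$ ($l{\left(q,b \right)} = \left(- \frac{1}{3}\right) 5 = - \frac{5}{3}$)
$t{\left(S \right)} = 4 S^{2}$ ($t{\left(S \right)} = 2 S 2 S = 4 S^{2}$)
$p{\left(L \right)} = 1$
$O = \frac{3}{7}$ ($O = \frac{1}{- \frac{5}{3} + 4 \left(-1\right)^{2}} = \frac{1}{- \frac{5}{3} + 4 \cdot 1} = \frac{1}{- \frac{5}{3} + 4} = \frac{1}{\frac{7}{3}} = \frac{3}{7} \approx 0.42857$)
$h{\left(P \right)} = 16$ ($h{\left(P \right)} = 1 - -15 = 1 + 15 = 16$)
$h^{2}{\left(O \right)} = 16^{2} = 256$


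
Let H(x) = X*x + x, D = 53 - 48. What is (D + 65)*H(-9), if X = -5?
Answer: 2520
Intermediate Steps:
D = 5
H(x) = -4*x (H(x) = -5*x + x = -4*x)
(D + 65)*H(-9) = (5 + 65)*(-4*(-9)) = 70*36 = 2520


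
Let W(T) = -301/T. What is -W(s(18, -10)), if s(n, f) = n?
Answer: 301/18 ≈ 16.722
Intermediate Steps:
-W(s(18, -10)) = -(-301)/18 = -1*(-301/18) = 301/18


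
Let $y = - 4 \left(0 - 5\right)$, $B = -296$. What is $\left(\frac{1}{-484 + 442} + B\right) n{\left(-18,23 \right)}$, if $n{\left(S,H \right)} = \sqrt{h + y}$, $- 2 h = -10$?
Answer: $- \frac{62165}{42} \approx -1480.1$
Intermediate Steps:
$h = 5$ ($h = \left(- \frac{1}{2}\right) \left(-10\right) = 5$)
$y = 20$ ($y = \left(-4\right) \left(-5\right) = 20$)
$n{\left(S,H \right)} = 5$ ($n{\left(S,H \right)} = \sqrt{5 + 20} = \sqrt{25} = 5$)
$\left(\frac{1}{-484 + 442} + B\right) n{\left(-18,23 \right)} = \left(\frac{1}{-484 + 442} - 296\right) 5 = \left(\frac{1}{-42} - 296\right) 5 = \left(- \frac{1}{42} - 296\right) 5 = \left(- \frac{12433}{42}\right) 5 = - \frac{62165}{42}$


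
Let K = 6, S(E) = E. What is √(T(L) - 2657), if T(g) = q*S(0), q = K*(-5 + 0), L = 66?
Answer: I*√2657 ≈ 51.546*I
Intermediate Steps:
q = -30 (q = 6*(-5 + 0) = 6*(-5) = -30)
T(g) = 0 (T(g) = -30*0 = 0)
√(T(L) - 2657) = √(0 - 2657) = √(-2657) = I*√2657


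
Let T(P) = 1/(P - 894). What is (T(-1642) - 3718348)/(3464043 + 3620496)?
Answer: -9429730529/17966390904 ≈ -0.52485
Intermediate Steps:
T(P) = 1/(-894 + P)
(T(-1642) - 3718348)/(3464043 + 3620496) = (1/(-894 - 1642) - 3718348)/(3464043 + 3620496) = (1/(-2536) - 3718348)/7084539 = (-1/2536 - 3718348)*(1/7084539) = -9429730529/2536*1/7084539 = -9429730529/17966390904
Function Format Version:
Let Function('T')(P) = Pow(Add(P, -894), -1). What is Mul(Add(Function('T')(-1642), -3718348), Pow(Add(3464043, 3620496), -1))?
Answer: Rational(-9429730529, 17966390904) ≈ -0.52485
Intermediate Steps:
Function('T')(P) = Pow(Add(-894, P), -1)
Mul(Add(Function('T')(-1642), -3718348), Pow(Add(3464043, 3620496), -1)) = Mul(Add(Pow(Add(-894, -1642), -1), -3718348), Pow(Add(3464043, 3620496), -1)) = Mul(Add(Pow(-2536, -1), -3718348), Pow(7084539, -1)) = Mul(Add(Rational(-1, 2536), -3718348), Rational(1, 7084539)) = Mul(Rational(-9429730529, 2536), Rational(1, 7084539)) = Rational(-9429730529, 17966390904)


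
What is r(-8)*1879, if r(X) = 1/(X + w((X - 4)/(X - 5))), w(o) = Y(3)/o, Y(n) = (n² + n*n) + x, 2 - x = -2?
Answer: 11274/95 ≈ 118.67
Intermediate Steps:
x = 4 (x = 2 - 1*(-2) = 2 + 2 = 4)
Y(n) = 4 + 2*n² (Y(n) = (n² + n*n) + 4 = (n² + n²) + 4 = 2*n² + 4 = 4 + 2*n²)
w(o) = 22/o (w(o) = (4 + 2*3²)/o = (4 + 2*9)/o = (4 + 18)/o = 22/o)
r(X) = 1/(X + 22*(-5 + X)/(-4 + X)) (r(X) = 1/(X + 22/(((X - 4)/(X - 5)))) = 1/(X + 22/(((-4 + X)/(-5 + X)))) = 1/(X + 22*((-5 + X)/(-4 + X))) = 1/(X + 22*(-5 + X)/(-4 + X)))
r(-8)*1879 = ((-4 - 8)/(-110 + (-8)² + 18*(-8)))*1879 = (-12/(-110 + 64 - 144))*1879 = (-12/(-190))*1879 = -1/190*(-12)*1879 = (6/95)*1879 = 11274/95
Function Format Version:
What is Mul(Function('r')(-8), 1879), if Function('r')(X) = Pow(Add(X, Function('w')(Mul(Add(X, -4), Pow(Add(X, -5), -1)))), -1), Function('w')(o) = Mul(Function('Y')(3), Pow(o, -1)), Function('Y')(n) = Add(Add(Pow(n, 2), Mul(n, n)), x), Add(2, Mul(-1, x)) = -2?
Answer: Rational(11274, 95) ≈ 118.67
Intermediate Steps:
x = 4 (x = Add(2, Mul(-1, -2)) = Add(2, 2) = 4)
Function('Y')(n) = Add(4, Mul(2, Pow(n, 2))) (Function('Y')(n) = Add(Add(Pow(n, 2), Mul(n, n)), 4) = Add(Add(Pow(n, 2), Pow(n, 2)), 4) = Add(Mul(2, Pow(n, 2)), 4) = Add(4, Mul(2, Pow(n, 2))))
Function('w')(o) = Mul(22, Pow(o, -1)) (Function('w')(o) = Mul(Add(4, Mul(2, Pow(3, 2))), Pow(o, -1)) = Mul(Add(4, Mul(2, 9)), Pow(o, -1)) = Mul(Add(4, 18), Pow(o, -1)) = Mul(22, Pow(o, -1)))
Function('r')(X) = Pow(Add(X, Mul(22, Pow(Add(-4, X), -1), Add(-5, X))), -1) (Function('r')(X) = Pow(Add(X, Mul(22, Pow(Mul(Add(X, -4), Pow(Add(X, -5), -1)), -1))), -1) = Pow(Add(X, Mul(22, Pow(Mul(Add(-4, X), Pow(Add(-5, X), -1)), -1))), -1) = Pow(Add(X, Mul(22, Pow(Mul(Pow(Add(-5, X), -1), Add(-4, X)), -1))), -1) = Pow(Add(X, Mul(22, Mul(Pow(Add(-4, X), -1), Add(-5, X)))), -1) = Pow(Add(X, Mul(22, Pow(Add(-4, X), -1), Add(-5, X))), -1))
Mul(Function('r')(-8), 1879) = Mul(Mul(Pow(Add(-110, Pow(-8, 2), Mul(18, -8)), -1), Add(-4, -8)), 1879) = Mul(Mul(Pow(Add(-110, 64, -144), -1), -12), 1879) = Mul(Mul(Pow(-190, -1), -12), 1879) = Mul(Mul(Rational(-1, 190), -12), 1879) = Mul(Rational(6, 95), 1879) = Rational(11274, 95)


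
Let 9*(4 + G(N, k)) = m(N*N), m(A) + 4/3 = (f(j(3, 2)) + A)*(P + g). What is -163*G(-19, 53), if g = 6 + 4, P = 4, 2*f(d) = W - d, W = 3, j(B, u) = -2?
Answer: -2470265/27 ≈ -91491.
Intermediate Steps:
f(d) = 3/2 - d/2 (f(d) = (3 - d)/2 = 3/2 - d/2)
g = 10
m(A) = 101/3 + 14*A (m(A) = -4/3 + ((3/2 - 1/2*(-2)) + A)*(4 + 10) = -4/3 + ((3/2 + 1) + A)*14 = -4/3 + (5/2 + A)*14 = -4/3 + (35 + 14*A) = 101/3 + 14*A)
G(N, k) = -7/27 + 14*N**2/9 (G(N, k) = -4 + (101/3 + 14*(N*N))/9 = -4 + (101/3 + 14*N**2)/9 = -4 + (101/27 + 14*N**2/9) = -7/27 + 14*N**2/9)
-163*G(-19, 53) = -163*(-7/27 + (14/9)*(-19)**2) = -163*(-7/27 + (14/9)*361) = -163*(-7/27 + 5054/9) = -163*15155/27 = -2470265/27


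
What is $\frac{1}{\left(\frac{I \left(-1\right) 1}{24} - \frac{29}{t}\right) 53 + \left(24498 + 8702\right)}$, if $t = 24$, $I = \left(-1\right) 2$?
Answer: $\frac{8}{265123} \approx 3.0175 \cdot 10^{-5}$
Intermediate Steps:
$I = -2$
$\frac{1}{\left(\frac{I \left(-1\right) 1}{24} - \frac{29}{t}\right) 53 + \left(24498 + 8702\right)} = \frac{1}{\left(\frac{\left(-2\right) \left(-1\right) 1}{24} - \frac{29}{24}\right) 53 + \left(24498 + 8702\right)} = \frac{1}{\left(2 \cdot 1 \cdot \frac{1}{24} - \frac{29}{24}\right) 53 + 33200} = \frac{1}{\left(2 \cdot \frac{1}{24} - \frac{29}{24}\right) 53 + 33200} = \frac{1}{\left(\frac{1}{12} - \frac{29}{24}\right) 53 + 33200} = \frac{1}{\left(- \frac{9}{8}\right) 53 + 33200} = \frac{1}{- \frac{477}{8} + 33200} = \frac{1}{\frac{265123}{8}} = \frac{8}{265123}$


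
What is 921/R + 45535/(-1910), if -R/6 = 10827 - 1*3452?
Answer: -33611381/1408625 ≈ -23.861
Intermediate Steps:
R = -44250 (R = -6*(10827 - 1*3452) = -6*(10827 - 3452) = -6*7375 = -44250)
921/R + 45535/(-1910) = 921/(-44250) + 45535/(-1910) = 921*(-1/44250) + 45535*(-1/1910) = -307/14750 - 9107/382 = -33611381/1408625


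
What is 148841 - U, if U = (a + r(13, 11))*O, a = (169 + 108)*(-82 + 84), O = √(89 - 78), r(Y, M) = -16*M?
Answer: 148841 - 378*√11 ≈ 1.4759e+5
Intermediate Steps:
O = √11 ≈ 3.3166
a = 554 (a = 277*2 = 554)
U = 378*√11 (U = (554 - 16*11)*√11 = (554 - 176)*√11 = 378*√11 ≈ 1253.7)
148841 - U = 148841 - 378*√11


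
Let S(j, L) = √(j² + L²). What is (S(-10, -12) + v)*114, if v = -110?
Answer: -12540 + 228*√61 ≈ -10759.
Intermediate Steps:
S(j, L) = √(L² + j²)
(S(-10, -12) + v)*114 = (√((-12)² + (-10)²) - 110)*114 = (√(144 + 100) - 110)*114 = (√244 - 110)*114 = (2*√61 - 110)*114 = (-110 + 2*√61)*114 = -12540 + 228*√61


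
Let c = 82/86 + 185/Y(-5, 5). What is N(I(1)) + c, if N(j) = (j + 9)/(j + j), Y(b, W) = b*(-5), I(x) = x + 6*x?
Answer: 14292/1505 ≈ 9.4963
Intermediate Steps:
I(x) = 7*x
Y(b, W) = -5*b
N(j) = (9 + j)/(2*j) (N(j) = (9 + j)/((2*j)) = (9 + j)*(1/(2*j)) = (9 + j)/(2*j))
c = 1796/215 (c = 82/86 + 185/((-5*(-5))) = 82*(1/86) + 185/25 = 41/43 + 185*(1/25) = 41/43 + 37/5 = 1796/215 ≈ 8.3535)
N(I(1)) + c = (9 + 7*1)/(2*((7*1))) + 1796/215 = (½)*(9 + 7)/7 + 1796/215 = (½)*(⅐)*16 + 1796/215 = 8/7 + 1796/215 = 14292/1505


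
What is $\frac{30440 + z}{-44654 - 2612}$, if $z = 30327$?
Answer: $- \frac{60767}{47266} \approx -1.2856$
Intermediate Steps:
$\frac{30440 + z}{-44654 - 2612} = \frac{30440 + 30327}{-44654 - 2612} = \frac{60767}{-47266} = 60767 \left(- \frac{1}{47266}\right) = - \frac{60767}{47266}$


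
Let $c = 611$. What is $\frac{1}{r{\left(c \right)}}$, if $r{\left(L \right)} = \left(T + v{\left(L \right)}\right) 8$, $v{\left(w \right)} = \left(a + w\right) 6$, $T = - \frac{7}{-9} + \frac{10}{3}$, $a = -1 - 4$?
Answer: $\frac{9}{262088} \approx 3.434 \cdot 10^{-5}$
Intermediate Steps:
$a = -5$
$T = \frac{37}{9}$ ($T = \left(-7\right) \left(- \frac{1}{9}\right) + 10 \cdot \frac{1}{3} = \frac{7}{9} + \frac{10}{3} = \frac{37}{9} \approx 4.1111$)
$v{\left(w \right)} = -30 + 6 w$ ($v{\left(w \right)} = \left(-5 + w\right) 6 = -30 + 6 w$)
$r{\left(L \right)} = - \frac{1864}{9} + 48 L$ ($r{\left(L \right)} = \left(\frac{37}{9} + \left(-30 + 6 L\right)\right) 8 = \left(- \frac{233}{9} + 6 L\right) 8 = - \frac{1864}{9} + 48 L$)
$\frac{1}{r{\left(c \right)}} = \frac{1}{- \frac{1864}{9} + 48 \cdot 611} = \frac{1}{- \frac{1864}{9} + 29328} = \frac{1}{\frac{262088}{9}} = \frac{9}{262088}$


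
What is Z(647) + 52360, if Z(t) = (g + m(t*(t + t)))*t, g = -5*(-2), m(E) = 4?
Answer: 61418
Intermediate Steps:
g = 10
Z(t) = 14*t (Z(t) = (10 + 4)*t = 14*t)
Z(647) + 52360 = 14*647 + 52360 = 9058 + 52360 = 61418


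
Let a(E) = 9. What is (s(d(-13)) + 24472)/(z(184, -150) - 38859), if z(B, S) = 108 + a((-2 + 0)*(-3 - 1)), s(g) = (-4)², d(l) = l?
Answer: -12244/19371 ≈ -0.63208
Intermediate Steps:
s(g) = 16
z(B, S) = 117 (z(B, S) = 108 + 9 = 117)
(s(d(-13)) + 24472)/(z(184, -150) - 38859) = (16 + 24472)/(117 - 38859) = 24488/(-38742) = 24488*(-1/38742) = -12244/19371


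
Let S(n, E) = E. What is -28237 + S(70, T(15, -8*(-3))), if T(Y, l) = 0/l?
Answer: -28237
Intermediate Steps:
T(Y, l) = 0
-28237 + S(70, T(15, -8*(-3))) = -28237 + 0 = -28237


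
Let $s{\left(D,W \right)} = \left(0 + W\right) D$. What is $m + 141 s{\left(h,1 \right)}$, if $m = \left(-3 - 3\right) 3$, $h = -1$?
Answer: $-159$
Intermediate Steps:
$s{\left(D,W \right)} = D W$ ($s{\left(D,W \right)} = W D = D W$)
$m = -18$ ($m = \left(-6\right) 3 = -18$)
$m + 141 s{\left(h,1 \right)} = -18 + 141 \left(\left(-1\right) 1\right) = -18 + 141 \left(-1\right) = -18 - 141 = -159$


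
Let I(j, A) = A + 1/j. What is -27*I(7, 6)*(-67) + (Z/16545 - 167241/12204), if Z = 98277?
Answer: 1743933633089/157045140 ≈ 11105.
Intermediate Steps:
-27*I(7, 6)*(-67) + (Z/16545 - 167241/12204) = -27*(6 + 1/7)*(-67) + (98277/16545 - 167241/12204) = -27*(6 + ⅐)*(-67) + (98277*(1/16545) - 167241*1/12204) = -27*43/7*(-67) + (32759/5515 - 55747/4068) = -1161/7*(-67) - 174181093/22435020 = 77787/7 - 174181093/22435020 = 1743933633089/157045140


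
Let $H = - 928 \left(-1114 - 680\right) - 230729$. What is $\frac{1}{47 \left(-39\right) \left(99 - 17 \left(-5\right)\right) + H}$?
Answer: $\frac{1}{1096831} \approx 9.1172 \cdot 10^{-7}$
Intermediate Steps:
$H = 1434103$ ($H = \left(-928\right) \left(-1794\right) - 230729 = 1664832 - 230729 = 1434103$)
$\frac{1}{47 \left(-39\right) \left(99 - 17 \left(-5\right)\right) + H} = \frac{1}{47 \left(-39\right) \left(99 - 17 \left(-5\right)\right) + 1434103} = \frac{1}{- 1833 \left(99 - -85\right) + 1434103} = \frac{1}{- 1833 \left(99 + 85\right) + 1434103} = \frac{1}{\left(-1833\right) 184 + 1434103} = \frac{1}{-337272 + 1434103} = \frac{1}{1096831}$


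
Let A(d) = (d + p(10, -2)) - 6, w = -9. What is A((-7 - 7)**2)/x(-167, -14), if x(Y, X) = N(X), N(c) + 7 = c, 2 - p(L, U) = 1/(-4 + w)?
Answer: -2497/273 ≈ -9.1465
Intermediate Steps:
p(L, U) = 27/13 (p(L, U) = 2 - 1/(-4 - 9) = 2 - 1/(-13) = 2 - 1*(-1/13) = 2 + 1/13 = 27/13)
N(c) = -7 + c
x(Y, X) = -7 + X
A(d) = -51/13 + d (A(d) = (d + 27/13) - 6 = (27/13 + d) - 6 = -51/13 + d)
A((-7 - 7)**2)/x(-167, -14) = (-51/13 + (-7 - 7)**2)/(-7 - 14) = (-51/13 + (-14)**2)/(-21) = (-51/13 + 196)*(-1/21) = (2497/13)*(-1/21) = -2497/273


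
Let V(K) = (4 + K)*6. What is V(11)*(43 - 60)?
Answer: -1530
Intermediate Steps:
V(K) = 24 + 6*K
V(11)*(43 - 60) = (24 + 6*11)*(43 - 60) = (24 + 66)*(-17) = 90*(-17) = -1530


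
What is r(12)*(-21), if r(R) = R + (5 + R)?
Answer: -609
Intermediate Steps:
r(R) = 5 + 2*R
r(12)*(-21) = (5 + 2*12)*(-21) = (5 + 24)*(-21) = 29*(-21) = -609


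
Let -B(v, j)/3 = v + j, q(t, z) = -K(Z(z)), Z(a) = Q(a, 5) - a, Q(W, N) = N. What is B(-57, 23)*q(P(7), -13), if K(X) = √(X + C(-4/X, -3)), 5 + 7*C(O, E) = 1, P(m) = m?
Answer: -102*√854/7 ≈ -425.82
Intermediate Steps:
C(O, E) = -4/7 (C(O, E) = -5/7 + (⅐)*1 = -5/7 + ⅐ = -4/7)
Z(a) = 5 - a
K(X) = √(-4/7 + X) (K(X) = √(X - 4/7) = √(-4/7 + X))
q(t, z) = -√(217 - 49*z)/7 (q(t, z) = -√(-28 + 49*(5 - z))/7 = -√(-28 + (245 - 49*z))/7 = -√(217 - 49*z)/7)
B(v, j) = -3*j - 3*v (B(v, j) = -3*(v + j) = -3*(j + v) = -3*j - 3*v)
B(-57, 23)*q(P(7), -13) = (-3*23 - 3*(-57))*(-√(217 - 49*(-13))/7) = (-69 + 171)*(-√(217 + 637)/7) = 102*(-√854/7) = -102*√854/7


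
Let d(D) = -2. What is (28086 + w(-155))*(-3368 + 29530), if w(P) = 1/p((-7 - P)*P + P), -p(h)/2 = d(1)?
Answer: 1469584945/2 ≈ 7.3479e+8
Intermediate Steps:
p(h) = 4 (p(h) = -2*(-2) = 4)
w(P) = ¼ (w(P) = 1/4 = ¼)
(28086 + w(-155))*(-3368 + 29530) = (28086 + ¼)*(-3368 + 29530) = (112345/4)*26162 = 1469584945/2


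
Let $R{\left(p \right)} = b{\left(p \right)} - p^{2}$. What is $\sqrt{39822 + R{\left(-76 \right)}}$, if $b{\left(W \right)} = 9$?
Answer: $7 \sqrt{695} \approx 184.54$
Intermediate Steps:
$R{\left(p \right)} = 9 - p^{2}$
$\sqrt{39822 + R{\left(-76 \right)}} = \sqrt{39822 + \left(9 - \left(-76\right)^{2}\right)} = \sqrt{39822 + \left(9 - 5776\right)} = \sqrt{39822 - 5767} = \sqrt{34055} = 7 \sqrt{695}$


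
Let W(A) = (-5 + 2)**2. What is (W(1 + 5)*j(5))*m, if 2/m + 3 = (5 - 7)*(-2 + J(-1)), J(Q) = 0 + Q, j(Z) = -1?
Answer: -6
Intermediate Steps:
J(Q) = Q
W(A) = 9 (W(A) = (-3)**2 = 9)
m = 2/3 (m = 2/(-3 + (5 - 7)*(-2 - 1)) = 2/(-3 - 2*(-3)) = 2/(-3 + 6) = 2/3 ≈ 0.66667)
(W(1 + 5)*j(5))*m = (9*(-1))*(2/3) = -9*2/3 = -6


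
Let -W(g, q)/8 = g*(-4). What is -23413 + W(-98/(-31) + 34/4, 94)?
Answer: -714235/31 ≈ -23040.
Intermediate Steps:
W(g, q) = 32*g (W(g, q) = -8*g*(-4) = -(-32)*g = 32*g)
-23413 + W(-98/(-31) + 34/4, 94) = -23413 + 32*(-98/(-31) + 34/4) = -23413 + 32*(-98*(-1/31) + 34*(¼)) = -23413 + 32*(98/31 + 17/2) = -23413 + 32*(723/62) = -23413 + 11568/31 = -714235/31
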